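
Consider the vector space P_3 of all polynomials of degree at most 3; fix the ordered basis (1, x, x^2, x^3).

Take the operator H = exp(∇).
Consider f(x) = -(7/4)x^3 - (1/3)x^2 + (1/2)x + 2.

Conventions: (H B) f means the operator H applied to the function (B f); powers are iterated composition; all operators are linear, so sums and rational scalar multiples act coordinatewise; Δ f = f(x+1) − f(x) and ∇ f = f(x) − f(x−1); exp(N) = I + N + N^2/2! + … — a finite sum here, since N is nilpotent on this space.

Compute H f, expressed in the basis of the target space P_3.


the image equals g(x) = -(7/4)x^3 - (67/12)x^2 - (1/6)x + 17/4

order-1 term: -(21/4)x^2 + (55/12)x - 11/12
order-2 term: -(21/4)x + 59/12
order-3 term: -7/4
the series for exp(∇) f terminates at order 3
exp(∇) f = -(7/4)x^3 - (67/12)x^2 - (1/6)x + 17/4


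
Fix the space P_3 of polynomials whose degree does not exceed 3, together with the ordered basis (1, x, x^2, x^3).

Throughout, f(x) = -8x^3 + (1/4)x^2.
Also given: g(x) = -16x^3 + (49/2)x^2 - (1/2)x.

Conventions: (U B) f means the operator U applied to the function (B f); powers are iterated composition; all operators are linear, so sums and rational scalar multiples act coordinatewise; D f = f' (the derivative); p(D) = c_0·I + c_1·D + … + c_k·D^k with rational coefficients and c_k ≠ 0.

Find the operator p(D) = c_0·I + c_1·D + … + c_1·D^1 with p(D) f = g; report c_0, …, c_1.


D^0 f = -8x^3 + (1/4)x^2
D^1 f = -24x^2 + (1/2)x
matching coefficients of g against c_0 f + c_1 Df + … from the top degree down determines the c_i
solution: c_0 = 2, c_1 = -1

c_0 = 2, c_1 = -1


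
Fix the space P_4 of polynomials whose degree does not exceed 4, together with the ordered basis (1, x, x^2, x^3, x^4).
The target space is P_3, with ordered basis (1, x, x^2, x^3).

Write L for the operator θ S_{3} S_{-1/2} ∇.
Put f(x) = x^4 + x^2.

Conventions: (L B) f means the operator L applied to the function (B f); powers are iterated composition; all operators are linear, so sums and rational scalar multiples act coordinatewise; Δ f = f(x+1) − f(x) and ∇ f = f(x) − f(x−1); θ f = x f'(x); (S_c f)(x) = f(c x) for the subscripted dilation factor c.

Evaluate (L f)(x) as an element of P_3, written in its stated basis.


the image equals g(x) = -(81/2)x^3 - 27x^2 - 9x

∇ f = 4x^3 - 6x^2 + 6x - 2
S_{-1/2} ∇ f = -(1/2)x^3 - (3/2)x^2 - 3x - 2
S_{3} S_{-1/2} ∇ f = -(27/2)x^3 - (27/2)x^2 - 9x - 2
θ (S_{3} S_{-1/2} ∇) f = -(81/2)x^3 - 27x^2 - 9x


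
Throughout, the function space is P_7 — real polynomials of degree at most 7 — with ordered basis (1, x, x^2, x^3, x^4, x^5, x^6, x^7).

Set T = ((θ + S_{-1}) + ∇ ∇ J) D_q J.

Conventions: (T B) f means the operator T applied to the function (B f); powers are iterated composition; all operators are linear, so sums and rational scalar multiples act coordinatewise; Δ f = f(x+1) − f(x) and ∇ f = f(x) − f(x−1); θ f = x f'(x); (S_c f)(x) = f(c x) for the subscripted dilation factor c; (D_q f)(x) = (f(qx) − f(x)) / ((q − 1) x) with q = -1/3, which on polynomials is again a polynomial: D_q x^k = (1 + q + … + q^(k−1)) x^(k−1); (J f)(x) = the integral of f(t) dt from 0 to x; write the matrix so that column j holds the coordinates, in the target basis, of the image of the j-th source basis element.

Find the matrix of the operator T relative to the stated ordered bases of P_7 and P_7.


image of 1: 1
image of x: 1/3
image of x^2: (7/9)x^2 + (14/27)x - 14/27
image of x^3: (10/27)x^3 + (5/9)x^2 - (10/9)x + 35/54
image of x^4: (61/81)x^4 + (244/405)x^3 - (244/135)x^2 + (854/405)x - 122/135
image of x^5: (364/729)x^5 + (455/729)x^4 - (1820/729)x^3 + (3185/729)x^2 - (910/243)x + 2821/2187
image of x^6: (547/729)x^6 + (1094/1701)x^5 - (5470/1701)x^4 + (5470/729)x^3 - (5470/567)x^2 + (33914/5103)x - 1094/567
image of x^7: (410/729)x^7 + (1435/2187)x^6 - (2870/729)x^5 + (50225/4374)x^4 - (14350/729)x^3 + (44485/2187)x^2 - (2870/243)x + 26035/8748
each image's coordinates form column j of the matrix

the matrix is [[1, 1/3, -14/27, 35/54, -122/135, 2821/2187, -1094/567, 26035/8748]; [0, 0, 14/27, -10/9, 854/405, -910/243, 33914/5103, -2870/243]; [0, 0, 7/9, 5/9, -244/135, 3185/729, -5470/567, 44485/2187]; [0, 0, 0, 10/27, 244/405, -1820/729, 5470/729, -14350/729]; [0, 0, 0, 0, 61/81, 455/729, -5470/1701, 50225/4374]; [0, 0, 0, 0, 0, 364/729, 1094/1701, -2870/729]; [0, 0, 0, 0, 0, 0, 547/729, 1435/2187]; [0, 0, 0, 0, 0, 0, 0, 410/729]] (rows listed top to bottom)


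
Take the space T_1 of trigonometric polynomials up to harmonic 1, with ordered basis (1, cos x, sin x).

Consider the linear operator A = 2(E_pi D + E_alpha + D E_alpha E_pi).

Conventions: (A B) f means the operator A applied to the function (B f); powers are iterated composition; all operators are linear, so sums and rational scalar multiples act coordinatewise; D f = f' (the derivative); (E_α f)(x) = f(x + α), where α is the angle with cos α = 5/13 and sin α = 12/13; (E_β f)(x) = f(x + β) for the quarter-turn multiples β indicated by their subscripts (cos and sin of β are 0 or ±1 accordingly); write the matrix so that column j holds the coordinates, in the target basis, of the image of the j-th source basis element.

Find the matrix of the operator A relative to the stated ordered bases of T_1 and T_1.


image of 1: 2
image of cos x: (34/13)cos x + (12/13)sin x
image of sin x: -(12/13)cos x + (34/13)sin x
each image's coordinates form column j of the matrix

the matrix is [[2, 0, 0]; [0, 34/13, -12/13]; [0, 12/13, 34/13]] (rows listed top to bottom)


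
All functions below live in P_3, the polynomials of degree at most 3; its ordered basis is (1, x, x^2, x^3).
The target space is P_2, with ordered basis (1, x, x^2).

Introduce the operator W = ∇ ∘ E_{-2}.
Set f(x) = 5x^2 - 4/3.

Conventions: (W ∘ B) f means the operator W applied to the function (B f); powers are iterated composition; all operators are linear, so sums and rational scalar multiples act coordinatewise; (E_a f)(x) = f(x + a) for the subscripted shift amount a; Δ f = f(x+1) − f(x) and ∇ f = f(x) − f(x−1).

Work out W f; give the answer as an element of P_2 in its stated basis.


E_{-2} f = 5x^2 - 20x + 56/3
∇ E_{-2} f = 10x - 25

the result is g(x) = 10x - 25


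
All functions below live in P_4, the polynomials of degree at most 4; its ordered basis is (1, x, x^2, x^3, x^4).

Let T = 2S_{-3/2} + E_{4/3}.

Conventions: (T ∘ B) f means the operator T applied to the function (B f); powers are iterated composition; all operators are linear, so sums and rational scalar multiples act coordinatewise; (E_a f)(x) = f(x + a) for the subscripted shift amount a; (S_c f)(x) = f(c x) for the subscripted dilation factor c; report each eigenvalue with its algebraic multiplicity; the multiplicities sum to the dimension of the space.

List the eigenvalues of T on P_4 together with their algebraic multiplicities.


λ = -23/4 (multiplicity 1), λ = -2 (multiplicity 1), λ = 3 (multiplicity 1), λ = 11/2 (multiplicity 1), λ = 89/8 (multiplicity 1)

image of 1: 3
image of x: -2x + 4/3
image of x^2: (11/2)x^2 + (8/3)x + 16/9
image of x^3: -(23/4)x^3 + 4x^2 + (16/3)x + 64/27
image of x^4: (89/8)x^4 + (16/3)x^3 + (32/3)x^2 + (256/27)x + 256/81
the matrix is upper triangular; its diagonal is (3, -2, 11/2, -23/4, 89/8)
for a triangular matrix the eigenvalues are the diagonal entries, with algebraic multiplicity their repetition count


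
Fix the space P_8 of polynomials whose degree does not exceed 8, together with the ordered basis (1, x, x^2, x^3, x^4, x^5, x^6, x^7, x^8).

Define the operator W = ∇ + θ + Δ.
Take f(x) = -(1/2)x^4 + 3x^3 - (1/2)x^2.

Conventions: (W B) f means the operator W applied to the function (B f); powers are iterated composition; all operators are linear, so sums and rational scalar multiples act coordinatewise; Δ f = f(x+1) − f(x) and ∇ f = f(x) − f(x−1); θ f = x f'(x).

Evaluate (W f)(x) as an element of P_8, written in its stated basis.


the result is g(x) = -2x^4 + 5x^3 + 17x^2 - 6x + 6

∇ f = -2x^3 + 12x^2 - 12x + 4
θ f = -2x^4 + 9x^3 - x^2
Δ f = -2x^3 + 6x^2 + 6x + 2
(∇ + θ + Δ) f = -2x^4 + 5x^3 + 17x^2 - 6x + 6


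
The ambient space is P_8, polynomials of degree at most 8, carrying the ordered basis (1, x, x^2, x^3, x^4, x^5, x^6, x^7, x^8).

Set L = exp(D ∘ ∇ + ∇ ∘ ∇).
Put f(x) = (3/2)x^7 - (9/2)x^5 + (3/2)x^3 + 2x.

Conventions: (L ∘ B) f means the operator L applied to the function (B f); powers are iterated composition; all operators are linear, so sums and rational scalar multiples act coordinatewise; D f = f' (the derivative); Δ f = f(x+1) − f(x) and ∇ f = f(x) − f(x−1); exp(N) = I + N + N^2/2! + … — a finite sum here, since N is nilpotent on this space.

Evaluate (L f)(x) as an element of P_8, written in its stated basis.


order-1 term: 126x^5 - (945/2)x^4 + 765x^3 - (1395/2)x^2 + 327x - 111/2
order-2 term: 2520x^3 - 11340x^2 + 18765x - 11295
order-3 term: 10080x - 22680
the series for exp(D ∘ ∇ + ∇ ∘ ∇) f terminates at order 3
exp(D ∘ ∇ + ∇ ∘ ∇) f = (3/2)x^7 + (243/2)x^5 - (945/2)x^4 + (6573/2)x^3 - (24075/2)x^2 + 29174x - 68061/2

the result is g(x) = (3/2)x^7 + (243/2)x^5 - (945/2)x^4 + (6573/2)x^3 - (24075/2)x^2 + 29174x - 68061/2


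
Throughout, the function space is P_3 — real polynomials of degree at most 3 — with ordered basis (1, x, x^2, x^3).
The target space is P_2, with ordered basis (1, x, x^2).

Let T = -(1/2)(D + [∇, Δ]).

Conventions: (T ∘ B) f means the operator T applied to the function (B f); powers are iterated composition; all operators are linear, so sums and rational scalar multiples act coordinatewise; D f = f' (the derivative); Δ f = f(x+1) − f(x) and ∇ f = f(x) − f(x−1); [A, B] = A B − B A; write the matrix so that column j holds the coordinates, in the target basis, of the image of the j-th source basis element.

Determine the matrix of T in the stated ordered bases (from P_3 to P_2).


the matrix is [[0, -1/2, 0, 0]; [0, 0, -1, 0]; [0, 0, 0, -3/2]] (rows listed top to bottom)

image of 1: 0
image of x: -1/2
image of x^2: -x
image of x^3: -(3/2)x^2
each image's coordinates form column j of the matrix


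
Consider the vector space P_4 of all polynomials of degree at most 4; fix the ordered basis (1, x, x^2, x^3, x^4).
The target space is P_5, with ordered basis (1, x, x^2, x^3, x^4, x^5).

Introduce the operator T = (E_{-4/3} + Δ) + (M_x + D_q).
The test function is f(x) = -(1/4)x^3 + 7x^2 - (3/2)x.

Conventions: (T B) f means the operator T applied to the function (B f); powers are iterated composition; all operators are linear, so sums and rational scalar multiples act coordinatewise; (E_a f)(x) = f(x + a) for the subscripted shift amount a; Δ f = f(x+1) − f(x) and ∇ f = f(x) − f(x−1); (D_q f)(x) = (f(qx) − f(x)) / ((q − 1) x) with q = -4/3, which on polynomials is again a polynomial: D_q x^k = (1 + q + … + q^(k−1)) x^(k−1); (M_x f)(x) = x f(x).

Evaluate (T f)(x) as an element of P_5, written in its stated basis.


E_{-4/3} f = -(1/4)x^3 + 8x^2 - (43/2)x + 406/27
Δ f = -(3/4)x^2 + (53/4)x + 21/4
(E_{-4/3} + Δ) f = -(1/4)x^3 + (29/4)x^2 - (33/4)x + 2191/108
M_x f = -(1/4)x^4 + 7x^3 - (3/2)x^2
D_q f = -(13/36)x^2 - (7/3)x - 3/2
(M_x + D_q) f = -(1/4)x^4 + 7x^3 - (67/36)x^2 - (7/3)x - 3/2
((E_{-4/3} + Δ) + (M_x + D_q)) f = -(1/4)x^4 + (27/4)x^3 + (97/18)x^2 - (127/12)x + 2029/108

the result is g(x) = -(1/4)x^4 + (27/4)x^3 + (97/18)x^2 - (127/12)x + 2029/108


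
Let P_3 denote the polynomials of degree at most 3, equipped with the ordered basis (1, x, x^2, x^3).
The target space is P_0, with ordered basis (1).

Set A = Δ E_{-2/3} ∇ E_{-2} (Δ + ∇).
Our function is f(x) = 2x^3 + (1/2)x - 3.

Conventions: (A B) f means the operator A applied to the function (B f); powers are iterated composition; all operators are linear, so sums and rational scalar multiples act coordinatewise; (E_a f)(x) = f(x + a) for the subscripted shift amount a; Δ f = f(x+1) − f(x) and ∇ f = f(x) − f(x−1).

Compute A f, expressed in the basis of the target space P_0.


Δ f = 6x^2 + 6x + 5/2
∇ f = 6x^2 - 6x + 5/2
(Δ + ∇) f = 12x^2 + 5
E_{-2} (Δ + ∇) f = 12x^2 - 48x + 53
∇ E_{-2} (Δ + ∇) f = 24x - 60
E_{-2/3} ∇ E_{-2} (Δ + ∇) f = 24x - 76
Δ E_{-2/3} ∇ E_{-2} (Δ + ∇) f = 24

the result is g(x) = 24


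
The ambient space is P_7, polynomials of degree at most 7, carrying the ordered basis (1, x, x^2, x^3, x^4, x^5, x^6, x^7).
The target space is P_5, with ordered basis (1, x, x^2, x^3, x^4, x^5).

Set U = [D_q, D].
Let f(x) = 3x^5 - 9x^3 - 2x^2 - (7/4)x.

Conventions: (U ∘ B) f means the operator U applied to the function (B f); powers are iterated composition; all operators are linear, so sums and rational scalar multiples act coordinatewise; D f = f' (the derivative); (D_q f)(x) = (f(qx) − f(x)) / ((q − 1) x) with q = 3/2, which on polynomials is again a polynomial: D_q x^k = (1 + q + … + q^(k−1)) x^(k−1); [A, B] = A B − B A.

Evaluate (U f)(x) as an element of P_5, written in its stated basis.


D f = 15x^4 - 27x^2 - 4x - 7/4
D_q D f = (975/8)x^3 - (135/2)x - 4
D_q f = (633/16)x^4 - (171/4)x^2 - 5x - 7/4
D D_q f = (633/4)x^3 - (171/2)x - 5
[D_q, D] f = -(291/8)x^3 + 18x + 1

the image equals g(x) = -(291/8)x^3 + 18x + 1


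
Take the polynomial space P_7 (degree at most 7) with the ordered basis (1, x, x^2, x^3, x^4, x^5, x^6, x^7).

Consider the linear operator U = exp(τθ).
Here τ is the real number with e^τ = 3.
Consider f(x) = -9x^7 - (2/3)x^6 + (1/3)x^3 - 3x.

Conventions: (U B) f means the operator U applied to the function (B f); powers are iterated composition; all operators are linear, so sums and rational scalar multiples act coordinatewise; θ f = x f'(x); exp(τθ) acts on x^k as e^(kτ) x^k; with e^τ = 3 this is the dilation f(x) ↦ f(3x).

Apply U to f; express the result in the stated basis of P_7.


the result is g(x) = -19683x^7 - 486x^6 + 9x^3 - 9x

exp(τθ) x^k = e^(kτ) x^k; with e^τ = 3 this sends x^k to 3^k x^k
x ↦ 3 x
x^3 ↦ 27 x^3
x^6 ↦ 729 x^6
x^7 ↦ 2187 x^7
applying this coordinatewise to f: exp(τθ) f = -19683x^7 - 486x^6 + 9x^3 - 9x


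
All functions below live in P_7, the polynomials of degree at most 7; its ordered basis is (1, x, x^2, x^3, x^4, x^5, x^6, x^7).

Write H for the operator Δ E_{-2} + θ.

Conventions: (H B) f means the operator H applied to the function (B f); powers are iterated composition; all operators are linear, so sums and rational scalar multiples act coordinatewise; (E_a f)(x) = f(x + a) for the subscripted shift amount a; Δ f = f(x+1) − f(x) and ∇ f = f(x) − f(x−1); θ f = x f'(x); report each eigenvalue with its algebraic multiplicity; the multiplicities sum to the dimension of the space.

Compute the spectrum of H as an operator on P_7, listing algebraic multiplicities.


image of 1: 0
image of x: x + 1
image of x^2: 2x^2 + 2x - 3
image of x^3: 3x^3 + 3x^2 - 9x + 7
image of x^4: 4x^4 + 4x^3 - 18x^2 + 28x - 15
image of x^5: 5x^5 + 5x^4 - 30x^3 + 70x^2 - 75x + 31
image of x^6: 6x^6 + 6x^5 - 45x^4 + 140x^3 - 225x^2 + 186x - 63
image of x^7: 7x^7 + 7x^6 - 63x^5 + 245x^4 - 525x^3 + 651x^2 - 441x + 127
the matrix is upper triangular; its diagonal is (0, 1, 2, 3, 4, 5, 6, 7)
for a triangular matrix the eigenvalues are the diagonal entries, with algebraic multiplicity their repetition count

λ = 0 (multiplicity 1), λ = 1 (multiplicity 1), λ = 2 (multiplicity 1), λ = 3 (multiplicity 1), λ = 4 (multiplicity 1), λ = 5 (multiplicity 1), λ = 6 (multiplicity 1), λ = 7 (multiplicity 1)


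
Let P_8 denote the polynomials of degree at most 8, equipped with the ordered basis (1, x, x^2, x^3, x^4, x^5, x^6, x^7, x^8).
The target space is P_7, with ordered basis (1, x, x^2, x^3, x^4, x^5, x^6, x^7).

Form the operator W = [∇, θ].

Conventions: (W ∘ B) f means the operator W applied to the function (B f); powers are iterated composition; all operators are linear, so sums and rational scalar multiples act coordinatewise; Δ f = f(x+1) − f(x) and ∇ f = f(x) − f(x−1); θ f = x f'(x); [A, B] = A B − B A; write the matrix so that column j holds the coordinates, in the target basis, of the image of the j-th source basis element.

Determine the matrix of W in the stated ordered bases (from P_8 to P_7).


image of 1: 0
image of x: 1
image of x^2: 2x - 2
image of x^3: 3x^2 - 6x + 3
image of x^4: 4x^3 - 12x^2 + 12x - 4
image of x^5: 5x^4 - 20x^3 + 30x^2 - 20x + 5
image of x^6: 6x^5 - 30x^4 + 60x^3 - 60x^2 + 30x - 6
image of x^7: 7x^6 - 42x^5 + 105x^4 - 140x^3 + 105x^2 - 42x + 7
image of x^8: 8x^7 - 56x^6 + 168x^5 - 280x^4 + 280x^3 - 168x^2 + 56x - 8
each image's coordinates form column j of the matrix

the matrix is [[0, 1, -2, 3, -4, 5, -6, 7, -8]; [0, 0, 2, -6, 12, -20, 30, -42, 56]; [0, 0, 0, 3, -12, 30, -60, 105, -168]; [0, 0, 0, 0, 4, -20, 60, -140, 280]; [0, 0, 0, 0, 0, 5, -30, 105, -280]; [0, 0, 0, 0, 0, 0, 6, -42, 168]; [0, 0, 0, 0, 0, 0, 0, 7, -56]; [0, 0, 0, 0, 0, 0, 0, 0, 8]] (rows listed top to bottom)


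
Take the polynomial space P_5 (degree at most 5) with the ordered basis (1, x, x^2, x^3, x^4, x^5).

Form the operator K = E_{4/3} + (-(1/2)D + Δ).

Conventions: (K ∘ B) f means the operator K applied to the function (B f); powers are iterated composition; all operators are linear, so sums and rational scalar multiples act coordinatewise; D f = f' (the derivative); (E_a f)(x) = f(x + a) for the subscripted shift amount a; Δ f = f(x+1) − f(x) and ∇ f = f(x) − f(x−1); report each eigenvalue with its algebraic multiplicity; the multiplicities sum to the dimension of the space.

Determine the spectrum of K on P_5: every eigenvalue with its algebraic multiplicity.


image of 1: 1
image of x: x + 11/6
image of x^2: x^2 + (11/3)x + 25/9
image of x^3: x^3 + (11/2)x^2 + (25/3)x + 91/27
image of x^4: x^4 + (22/3)x^3 + (50/3)x^2 + (364/27)x + 337/81
image of x^5: x^5 + (55/6)x^4 + (250/9)x^3 + (910/27)x^2 + (1685/81)x + 1267/243
the matrix is upper triangular; its diagonal is (1, 1, 1, 1, 1, 1)
for a triangular matrix the eigenvalues are the diagonal entries, with algebraic multiplicity their repetition count

λ = 1 (multiplicity 6)


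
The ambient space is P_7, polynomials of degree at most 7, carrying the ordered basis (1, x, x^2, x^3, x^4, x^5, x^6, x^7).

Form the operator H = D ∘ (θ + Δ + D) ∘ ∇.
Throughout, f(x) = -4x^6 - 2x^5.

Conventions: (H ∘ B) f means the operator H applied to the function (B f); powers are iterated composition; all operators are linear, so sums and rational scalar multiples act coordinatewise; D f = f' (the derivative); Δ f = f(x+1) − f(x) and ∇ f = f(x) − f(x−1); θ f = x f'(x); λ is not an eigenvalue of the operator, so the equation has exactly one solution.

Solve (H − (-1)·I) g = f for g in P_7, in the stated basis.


the image equals g(x) = -4x^6 - 2x^5 + 600x^4 + 160x^3 - 21540x^2 - 15880x + 46394

write g with unknown coordinates in the stated basis and equate coefficients in (H − (-1)·I) g = f
solving from the highest basis element down gives g = -4x^6 - 2x^5 + 600x^4 + 160x^3 - 21540x^2 - 15880x + 46394
check: H g = -600x^4 - 160x^3 + 21540x^2 + 15880x - 46394
so H g − (-1)·g = -4x^6 - 2x^5 = f ✓


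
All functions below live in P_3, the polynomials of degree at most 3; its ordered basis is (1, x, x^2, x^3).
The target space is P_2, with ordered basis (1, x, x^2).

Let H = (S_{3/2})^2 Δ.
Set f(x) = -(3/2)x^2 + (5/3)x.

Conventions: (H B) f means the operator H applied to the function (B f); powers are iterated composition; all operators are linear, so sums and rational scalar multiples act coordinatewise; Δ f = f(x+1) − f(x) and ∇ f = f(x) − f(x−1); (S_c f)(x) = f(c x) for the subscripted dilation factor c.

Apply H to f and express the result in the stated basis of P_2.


g(x) = -(27/4)x + 1/6

Δ f = -3x + 1/6
S_{3/2} Δ f = -(9/2)x + 1/6
S_{3/2} S_{3/2} Δ f = -(27/4)x + 1/6


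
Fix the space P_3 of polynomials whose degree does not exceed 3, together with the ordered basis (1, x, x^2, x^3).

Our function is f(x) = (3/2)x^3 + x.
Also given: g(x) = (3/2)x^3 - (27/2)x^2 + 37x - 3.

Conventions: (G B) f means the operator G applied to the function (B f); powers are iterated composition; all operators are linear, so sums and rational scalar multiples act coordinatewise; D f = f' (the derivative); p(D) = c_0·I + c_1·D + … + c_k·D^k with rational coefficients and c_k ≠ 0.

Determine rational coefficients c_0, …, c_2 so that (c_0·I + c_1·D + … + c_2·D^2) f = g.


D^0 f = (3/2)x^3 + x
D^1 f = (9/2)x^2 + 1
D^2 f = 9x
matching coefficients of g against c_0 f + c_1 Df + … from the top degree down determines the c_i
solution: c_0 = 1, c_1 = -3, c_2 = 4

c_0 = 1, c_1 = -3, c_2 = 4


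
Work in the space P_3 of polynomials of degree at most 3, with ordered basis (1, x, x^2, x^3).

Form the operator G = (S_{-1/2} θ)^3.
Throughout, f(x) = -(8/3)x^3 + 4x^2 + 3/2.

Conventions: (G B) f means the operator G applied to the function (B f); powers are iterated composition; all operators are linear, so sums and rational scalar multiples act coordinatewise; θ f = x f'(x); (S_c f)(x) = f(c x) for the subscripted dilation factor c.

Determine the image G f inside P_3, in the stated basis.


θ f = -8x^3 + 8x^2
S_{-1/2} θ f = x^3 + 2x^2
θ (S_{-1/2} θ) f = 3x^3 + 4x^2
S_{-1/2} θ (S_{-1/2} θ) f = -(3/8)x^3 + x^2
θ (S_{-1/2} θ) (S_{-1/2} θ) f = -(9/8)x^3 + 2x^2
S_{-1/2} θ (S_{-1/2} θ) (S_{-1/2} θ) f = (9/64)x^3 + (1/2)x^2

the image equals g(x) = (9/64)x^3 + (1/2)x^2


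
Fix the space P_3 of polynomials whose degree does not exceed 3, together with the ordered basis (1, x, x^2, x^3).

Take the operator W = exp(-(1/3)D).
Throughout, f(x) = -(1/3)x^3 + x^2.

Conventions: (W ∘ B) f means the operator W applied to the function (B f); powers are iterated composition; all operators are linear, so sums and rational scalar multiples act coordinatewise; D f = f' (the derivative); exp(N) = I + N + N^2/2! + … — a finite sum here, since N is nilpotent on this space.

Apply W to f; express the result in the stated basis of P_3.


order-1 term: (1/3)x^2 - (2/3)x
order-2 term: -(1/9)x + 1/9
order-3 term: 1/81
the series for exp(-(1/3)D) f terminates at order 3
exp(-(1/3)D) f = -(1/3)x^3 + (4/3)x^2 - (7/9)x + 10/81

g(x) = -(1/3)x^3 + (4/3)x^2 - (7/9)x + 10/81


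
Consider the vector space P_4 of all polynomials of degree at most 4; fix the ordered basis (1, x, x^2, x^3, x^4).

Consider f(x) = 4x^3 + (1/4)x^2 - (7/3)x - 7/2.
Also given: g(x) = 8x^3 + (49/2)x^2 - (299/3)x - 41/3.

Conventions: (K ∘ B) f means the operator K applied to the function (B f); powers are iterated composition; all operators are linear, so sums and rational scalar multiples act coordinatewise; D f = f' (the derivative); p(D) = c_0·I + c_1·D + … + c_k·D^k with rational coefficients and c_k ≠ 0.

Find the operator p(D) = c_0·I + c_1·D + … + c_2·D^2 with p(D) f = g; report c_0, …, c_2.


c_0 = 2, c_1 = 2, c_2 = -4

D^0 f = 4x^3 + (1/4)x^2 - (7/3)x - 7/2
D^1 f = 12x^2 + (1/2)x - 7/3
D^2 f = 24x + 1/2
matching coefficients of g against c_0 f + c_1 Df + … from the top degree down determines the c_i
solution: c_0 = 2, c_1 = 2, c_2 = -4


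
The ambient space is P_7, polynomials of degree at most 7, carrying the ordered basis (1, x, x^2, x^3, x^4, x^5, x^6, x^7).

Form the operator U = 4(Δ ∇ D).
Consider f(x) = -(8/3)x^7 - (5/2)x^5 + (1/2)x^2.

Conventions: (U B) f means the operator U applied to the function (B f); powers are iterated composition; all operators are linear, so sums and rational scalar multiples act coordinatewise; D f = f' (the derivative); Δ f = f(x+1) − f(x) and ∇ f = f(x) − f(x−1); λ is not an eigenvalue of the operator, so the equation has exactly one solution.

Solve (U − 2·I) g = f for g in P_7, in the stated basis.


write g with unknown coordinates in the stated basis and equate coefficients in (U − 2·I) g = f
solving from the highest basis element down gives g = (4/3)x^7 + (5/4)x^5 + 560x^4 + (2839/4)x^2 + 26880x + 187/3
check: U g = 1120x^4 + 1420x^2 + 53760x + 374/3
so U g − 2·g = -(8/3)x^7 - (5/2)x^5 + (1/2)x^2 = f ✓

the result is g(x) = (4/3)x^7 + (5/4)x^5 + 560x^4 + (2839/4)x^2 + 26880x + 187/3


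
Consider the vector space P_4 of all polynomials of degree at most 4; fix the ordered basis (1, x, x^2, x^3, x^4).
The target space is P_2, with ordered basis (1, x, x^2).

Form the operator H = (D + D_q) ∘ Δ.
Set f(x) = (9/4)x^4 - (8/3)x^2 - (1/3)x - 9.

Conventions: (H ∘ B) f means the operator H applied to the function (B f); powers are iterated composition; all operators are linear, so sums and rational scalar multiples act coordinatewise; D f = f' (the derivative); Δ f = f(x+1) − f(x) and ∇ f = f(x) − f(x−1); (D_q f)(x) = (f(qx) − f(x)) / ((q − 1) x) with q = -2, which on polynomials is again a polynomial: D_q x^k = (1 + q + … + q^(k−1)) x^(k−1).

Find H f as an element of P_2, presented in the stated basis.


Δ f = 9x^3 + (27/2)x^2 + (11/3)x - 3/4
D Δ f = 27x^2 + 27x + 11/3
D_q Δ f = 27x^2 - (27/2)x + 11/3
(D + D_q) Δ f = 54x^2 + (27/2)x + 22/3

the image equals g(x) = 54x^2 + (27/2)x + 22/3


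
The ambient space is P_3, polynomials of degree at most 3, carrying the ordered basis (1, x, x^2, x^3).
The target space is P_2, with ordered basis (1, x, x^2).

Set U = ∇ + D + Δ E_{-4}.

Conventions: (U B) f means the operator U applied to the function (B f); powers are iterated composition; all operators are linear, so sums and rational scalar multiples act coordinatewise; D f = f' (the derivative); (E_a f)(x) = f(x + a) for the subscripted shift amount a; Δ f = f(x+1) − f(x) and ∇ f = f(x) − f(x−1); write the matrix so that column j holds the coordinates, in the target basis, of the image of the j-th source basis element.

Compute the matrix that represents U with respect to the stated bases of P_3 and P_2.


the matrix is [[0, 3, -8, 38]; [0, 0, 6, -24]; [0, 0, 0, 9]] (rows listed top to bottom)

image of 1: 0
image of x: 3
image of x^2: 6x - 8
image of x^3: 9x^2 - 24x + 38
each image's coordinates form column j of the matrix


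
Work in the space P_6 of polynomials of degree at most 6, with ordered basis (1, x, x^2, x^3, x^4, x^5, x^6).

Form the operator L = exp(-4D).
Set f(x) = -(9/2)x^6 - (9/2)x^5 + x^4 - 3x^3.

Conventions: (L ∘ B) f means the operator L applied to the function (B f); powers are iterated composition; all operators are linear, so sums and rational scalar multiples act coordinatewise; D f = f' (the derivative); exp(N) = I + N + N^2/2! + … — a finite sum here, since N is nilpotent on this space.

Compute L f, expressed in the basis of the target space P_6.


order-1 term: 108x^5 + 90x^4 - 16x^3 + 36x^2
order-2 term: -1080x^4 - 720x^3 + 96x^2 - 144x
order-3 term: 5760x^3 + 2880x^2 - 256x + 192
order-4 term: -17280x^2 - 5760x + 256
order-5 term: 27648x + 4608
order-6 term: -18432
the series for exp(-4D) f terminates at order 6
exp(-4D) f = -(9/2)x^6 + (207/2)x^5 - 989x^4 + 5021x^3 - 14268x^2 + 21488x - 13376

the image equals g(x) = -(9/2)x^6 + (207/2)x^5 - 989x^4 + 5021x^3 - 14268x^2 + 21488x - 13376


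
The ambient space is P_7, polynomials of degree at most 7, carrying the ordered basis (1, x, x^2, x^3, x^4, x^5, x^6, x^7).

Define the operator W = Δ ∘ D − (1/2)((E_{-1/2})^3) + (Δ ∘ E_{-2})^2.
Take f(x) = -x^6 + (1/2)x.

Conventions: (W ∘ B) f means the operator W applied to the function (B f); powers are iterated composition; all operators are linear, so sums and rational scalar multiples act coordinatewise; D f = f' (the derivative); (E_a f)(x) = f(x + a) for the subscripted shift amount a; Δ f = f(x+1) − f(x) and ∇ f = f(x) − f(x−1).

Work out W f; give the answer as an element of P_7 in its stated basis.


the result is g(x) = (1/2)x^6 - (9/2)x^5 - (345/8)x^4 + (1065/4)x^3 - (53505/32)x^2 + (107743/32)x - 345847/128

D f = -6x^5 + 1/2
Δ D f = -30x^4 - 60x^3 - 60x^2 - 30x - 6
E_{-1/2} f = -x^6 + 3x^5 - (15/4)x^4 + (5/2)x^3 - (15/16)x^2 + (11/16)x - 17/64
E_{-1/2} E_{-1/2} f = -x^6 + 6x^5 - 15x^4 + 20x^3 - 15x^2 + (13/2)x - 3/2
E_{-1/2} E_{-1/2} E_{-1/2} f = -x^6 + 9x^5 - (135/4)x^4 + (135/2)x^3 - (1215/16)x^2 + (737/16)x - 777/64
(-(1/2)((E_{-1/2})^3)) f = (1/2)x^6 - (9/2)x^5 + (135/8)x^4 - (135/4)x^3 + (1215/32)x^2 - (737/32)x + 777/128
E_{-2} f = -x^6 + 12x^5 - 60x^4 + 160x^3 - 240x^2 + (385/2)x - 65
Δ E_{-2} f = -6x^5 + 45x^4 - 140x^3 + 225x^2 - 186x + 127/2
E_{-2} (Δ ∘ E_{-2}) f = -6x^5 + 105x^4 - 740x^3 + 2625x^2 - 4686x + 6735/2
Δ E_{-2} (Δ ∘ E_{-2}) f = -30x^4 + 360x^3 - 1650x^2 + 3420x - 2702
(Δ ∘ D − (1/2)((E_{-1/2})^3) + (Δ ∘ E_{-2})^2) f = (1/2)x^6 - (9/2)x^5 - (345/8)x^4 + (1065/4)x^3 - (53505/32)x^2 + (107743/32)x - 345847/128


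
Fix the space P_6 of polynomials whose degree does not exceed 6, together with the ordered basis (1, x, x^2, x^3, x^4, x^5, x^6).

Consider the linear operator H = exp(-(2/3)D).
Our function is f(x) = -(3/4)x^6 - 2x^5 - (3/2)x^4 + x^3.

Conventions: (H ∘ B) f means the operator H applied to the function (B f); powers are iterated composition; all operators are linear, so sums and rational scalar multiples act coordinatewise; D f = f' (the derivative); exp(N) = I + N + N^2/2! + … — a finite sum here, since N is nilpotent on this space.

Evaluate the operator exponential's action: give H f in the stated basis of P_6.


order-1 term: 3x^5 + (20/3)x^4 + 4x^3 - 2x^2
order-2 term: -5x^4 - (80/9)x^3 - 4x^2 + (4/3)x
order-3 term: (40/9)x^3 + (160/27)x^2 + (16/9)x - 8/27
order-4 term: -(20/9)x^2 - (160/81)x - 8/27
order-5 term: (16/27)x + 64/243
order-6 term: -16/243
the series for exp(-(2/3)D) f terminates at order 6
exp(-(2/3)D) f = -(3/4)x^6 + x^5 + (1/6)x^4 + (5/9)x^3 - (62/27)x^2 + (140/81)x - 32/81

the result is g(x) = -(3/4)x^6 + x^5 + (1/6)x^4 + (5/9)x^3 - (62/27)x^2 + (140/81)x - 32/81


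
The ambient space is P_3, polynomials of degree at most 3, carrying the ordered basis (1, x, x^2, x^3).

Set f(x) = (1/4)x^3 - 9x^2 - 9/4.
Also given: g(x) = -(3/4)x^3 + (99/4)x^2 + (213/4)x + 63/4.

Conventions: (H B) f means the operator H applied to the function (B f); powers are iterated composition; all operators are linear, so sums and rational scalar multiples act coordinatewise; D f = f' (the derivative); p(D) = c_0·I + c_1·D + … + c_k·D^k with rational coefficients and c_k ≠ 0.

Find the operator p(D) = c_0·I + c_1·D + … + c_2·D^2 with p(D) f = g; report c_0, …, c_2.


D^0 f = (1/4)x^3 - 9x^2 - 9/4
D^1 f = (3/4)x^2 - 18x
D^2 f = (3/2)x - 18
matching coefficients of g against c_0 f + c_1 Df + … from the top degree down determines the c_i
solution: c_0 = -3, c_1 = -3, c_2 = -1/2

c_0 = -3, c_1 = -3, c_2 = -1/2


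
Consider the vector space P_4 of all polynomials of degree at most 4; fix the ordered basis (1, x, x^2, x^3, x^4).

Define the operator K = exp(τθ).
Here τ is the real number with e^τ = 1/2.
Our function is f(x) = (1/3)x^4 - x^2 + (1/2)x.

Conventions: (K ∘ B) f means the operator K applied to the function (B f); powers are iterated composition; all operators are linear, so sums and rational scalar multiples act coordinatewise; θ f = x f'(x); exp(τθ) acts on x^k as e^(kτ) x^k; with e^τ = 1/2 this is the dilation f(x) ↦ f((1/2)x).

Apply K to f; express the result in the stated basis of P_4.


exp(τθ) x^k = e^(kτ) x^k; with e^τ = 1/2 this sends x^k to (1/2)^k x^k
x ↦ 1/2 x
x^2 ↦ 1/4 x^2
x^4 ↦ 1/16 x^4
applying this coordinatewise to f: exp(τθ) f = (1/48)x^4 - (1/4)x^2 + (1/4)x

g(x) = (1/48)x^4 - (1/4)x^2 + (1/4)x


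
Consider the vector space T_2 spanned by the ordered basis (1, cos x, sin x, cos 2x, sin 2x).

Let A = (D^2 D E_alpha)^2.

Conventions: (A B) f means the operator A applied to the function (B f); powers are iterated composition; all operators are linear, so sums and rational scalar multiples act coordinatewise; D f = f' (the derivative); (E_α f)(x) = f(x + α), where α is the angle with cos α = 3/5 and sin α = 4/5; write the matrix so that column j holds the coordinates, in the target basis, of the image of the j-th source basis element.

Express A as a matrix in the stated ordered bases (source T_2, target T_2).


the matrix is [[0, 0, 0, 0, 0]; [0, 7/25, -24/25, 0, 0]; [0, 24/25, 7/25, 0, 0]; [0, 0, 0, 33728/625, 21504/625]; [0, 0, 0, -21504/625, 33728/625]] (rows listed top to bottom)

image of 1: 0
image of cos x: (7/25)cos x + (24/25)sin x
image of sin x: -(24/25)cos x + (7/25)sin x
image of cos 2x: (33728/625)cos 2x - (21504/625)sin 2x
image of sin 2x: (21504/625)cos 2x + (33728/625)sin 2x
each image's coordinates form column j of the matrix


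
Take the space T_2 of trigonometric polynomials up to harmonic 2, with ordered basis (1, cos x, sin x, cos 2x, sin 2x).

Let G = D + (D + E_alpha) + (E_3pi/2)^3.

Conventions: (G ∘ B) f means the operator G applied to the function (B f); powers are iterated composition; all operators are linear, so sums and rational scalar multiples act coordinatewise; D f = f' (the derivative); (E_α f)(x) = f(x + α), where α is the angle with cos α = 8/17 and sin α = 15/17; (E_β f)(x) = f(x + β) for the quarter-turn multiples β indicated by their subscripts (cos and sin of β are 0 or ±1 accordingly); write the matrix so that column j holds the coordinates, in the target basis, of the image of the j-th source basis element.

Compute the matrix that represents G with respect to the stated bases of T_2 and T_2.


image of 1: 2
image of cos x: (8/17)cos x - (66/17)sin x
image of sin x: (66/17)cos x + (8/17)sin x
image of cos 2x: -(450/289)cos 2x - (1396/289)sin 2x
image of sin 2x: (1396/289)cos 2x - (450/289)sin 2x
each image's coordinates form column j of the matrix

the matrix is [[2, 0, 0, 0, 0]; [0, 8/17, 66/17, 0, 0]; [0, -66/17, 8/17, 0, 0]; [0, 0, 0, -450/289, 1396/289]; [0, 0, 0, -1396/289, -450/289]] (rows listed top to bottom)


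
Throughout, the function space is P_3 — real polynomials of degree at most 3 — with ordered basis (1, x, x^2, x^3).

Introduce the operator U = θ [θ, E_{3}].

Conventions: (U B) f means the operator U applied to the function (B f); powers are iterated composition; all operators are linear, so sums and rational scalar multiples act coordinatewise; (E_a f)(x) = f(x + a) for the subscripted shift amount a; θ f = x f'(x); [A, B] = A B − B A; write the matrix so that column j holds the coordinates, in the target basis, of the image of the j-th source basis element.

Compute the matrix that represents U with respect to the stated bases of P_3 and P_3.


image of 1: 0
image of x: 0
image of x^2: -6x
image of x^3: -18x^2 - 54x
each image's coordinates form column j of the matrix

the matrix is [[0, 0, 0, 0]; [0, 0, -6, -54]; [0, 0, 0, -18]; [0, 0, 0, 0]] (rows listed top to bottom)


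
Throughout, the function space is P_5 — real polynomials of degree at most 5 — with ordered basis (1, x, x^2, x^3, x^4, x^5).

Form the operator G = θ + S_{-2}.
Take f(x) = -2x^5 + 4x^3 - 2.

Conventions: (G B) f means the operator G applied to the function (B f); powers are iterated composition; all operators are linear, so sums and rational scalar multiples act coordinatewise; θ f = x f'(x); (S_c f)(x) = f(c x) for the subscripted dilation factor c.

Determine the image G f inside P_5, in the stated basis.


the image equals g(x) = 54x^5 - 20x^3 - 2

θ f = -10x^5 + 12x^3
S_{-2} f = 64x^5 - 32x^3 - 2
(θ + S_{-2}) f = 54x^5 - 20x^3 - 2


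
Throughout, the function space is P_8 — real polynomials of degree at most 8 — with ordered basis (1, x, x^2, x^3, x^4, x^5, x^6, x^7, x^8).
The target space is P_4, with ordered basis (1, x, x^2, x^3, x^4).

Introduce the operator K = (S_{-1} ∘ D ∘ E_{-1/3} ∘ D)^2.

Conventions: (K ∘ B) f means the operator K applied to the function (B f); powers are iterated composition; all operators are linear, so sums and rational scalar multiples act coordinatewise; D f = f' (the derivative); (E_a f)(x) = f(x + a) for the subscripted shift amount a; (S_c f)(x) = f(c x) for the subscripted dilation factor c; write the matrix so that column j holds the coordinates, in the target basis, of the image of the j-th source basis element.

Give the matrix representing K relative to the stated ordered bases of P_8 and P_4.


the matrix is [[0, 0, 0, 0, 24, 0, 0, 0, 0]; [0, 0, 0, 0, 0, 120, 0, 0, 0]; [0, 0, 0, 0, 0, 0, 360, 0, 0]; [0, 0, 0, 0, 0, 0, 0, 840, 0]; [0, 0, 0, 0, 0, 0, 0, 0, 1680]] (rows listed top to bottom)

image of 1: 0
image of x: 0
image of x^2: 0
image of x^3: 0
image of x^4: 24
image of x^5: 120x
image of x^6: 360x^2
image of x^7: 840x^3
image of x^8: 1680x^4
each image's coordinates form column j of the matrix


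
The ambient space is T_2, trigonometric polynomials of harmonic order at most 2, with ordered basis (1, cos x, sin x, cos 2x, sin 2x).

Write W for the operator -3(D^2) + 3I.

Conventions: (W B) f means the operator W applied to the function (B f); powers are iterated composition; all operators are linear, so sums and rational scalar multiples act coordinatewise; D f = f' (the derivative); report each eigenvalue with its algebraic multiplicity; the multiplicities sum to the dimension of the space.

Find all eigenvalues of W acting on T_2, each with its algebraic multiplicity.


λ = 3 (multiplicity 1), λ = 6 (multiplicity 2), λ = 15 (multiplicity 2)

image of 1: 3
image of cos x: 6cos x
image of sin x: 6sin x
image of cos 2x: 15cos 2x
image of sin 2x: 15sin 2x
the matrix is diagonal; its diagonal is (3, 6, 6, 15, 15)
for a triangular matrix the eigenvalues are the diagonal entries, with algebraic multiplicity their repetition count


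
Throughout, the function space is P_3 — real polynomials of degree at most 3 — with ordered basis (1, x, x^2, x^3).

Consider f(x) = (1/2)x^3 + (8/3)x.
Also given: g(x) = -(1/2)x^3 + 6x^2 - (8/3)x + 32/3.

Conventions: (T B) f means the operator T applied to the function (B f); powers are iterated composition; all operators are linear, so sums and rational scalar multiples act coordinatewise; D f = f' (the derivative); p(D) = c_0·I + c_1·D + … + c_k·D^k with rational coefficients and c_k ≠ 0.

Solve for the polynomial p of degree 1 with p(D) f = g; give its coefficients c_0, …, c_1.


D^0 f = (1/2)x^3 + (8/3)x
D^1 f = (3/2)x^2 + 8/3
matching coefficients of g against c_0 f + c_1 Df + … from the top degree down determines the c_i
solution: c_0 = -1, c_1 = 4

c_0 = -1, c_1 = 4


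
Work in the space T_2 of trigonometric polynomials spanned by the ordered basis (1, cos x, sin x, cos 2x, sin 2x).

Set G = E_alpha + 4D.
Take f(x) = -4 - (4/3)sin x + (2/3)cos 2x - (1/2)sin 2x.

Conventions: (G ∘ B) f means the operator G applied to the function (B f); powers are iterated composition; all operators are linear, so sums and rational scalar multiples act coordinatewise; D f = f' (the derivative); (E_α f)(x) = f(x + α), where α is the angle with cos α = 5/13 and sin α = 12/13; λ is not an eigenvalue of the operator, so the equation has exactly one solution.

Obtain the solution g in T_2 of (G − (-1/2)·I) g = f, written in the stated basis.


write g with unknown coordinates in the stated basis and equate coefficients in (G − (-1/2)·I) g = f
solving from the highest basis element down gives g = -8/3 + (1024/3903)cos x - (184/3903)sin x + (124/2231)cos 2x + (521/6693)sin 2x
check: G g = -8/3 - (512/3903)cos x - (1704/1301)sin x + (4276/6693)cos 2x - (3607/6693)sin 2x
so G g − (-1/2)·g = -4 - (4/3)sin x + (2/3)cos 2x - (1/2)sin 2x = f ✓

the result is g(x) = -8/3 + (1024/3903)cos x - (184/3903)sin x + (124/2231)cos 2x + (521/6693)sin 2x


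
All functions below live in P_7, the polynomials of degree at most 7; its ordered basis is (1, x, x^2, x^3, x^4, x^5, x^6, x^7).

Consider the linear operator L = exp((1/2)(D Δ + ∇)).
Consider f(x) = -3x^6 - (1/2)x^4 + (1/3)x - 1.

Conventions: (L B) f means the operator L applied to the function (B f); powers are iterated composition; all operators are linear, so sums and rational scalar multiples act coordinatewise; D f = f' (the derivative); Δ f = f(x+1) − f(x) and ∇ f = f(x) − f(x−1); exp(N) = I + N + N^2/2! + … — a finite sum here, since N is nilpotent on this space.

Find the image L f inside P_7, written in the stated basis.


order-1 term: -9x^5 - (45/2)x^4 - 121x^3 - 69x^2 - 58x - 97/12
order-2 term: -(45/4)x^4 - 45x^3 - (429/2)x^2 - 249x - 1465/8
order-3 term: -(15/2)x^3 - (135/4)x^2 - 124x - 903/8
order-4 term: -(45/16)x^2 - (45/4)x - 751/32
order-5 term: -(9/16)x - 45/32
order-6 term: -3/64
the series for exp((1/2)(D Δ + ∇)) f terminates at order 6
exp((1/2)(D Δ + ∇)) f = -3x^6 - 9x^5 - (137/4)x^4 - (347/2)x^3 - (5121/16)x^2 - (21239/48)x - 63361/192

the image equals g(x) = -3x^6 - 9x^5 - (137/4)x^4 - (347/2)x^3 - (5121/16)x^2 - (21239/48)x - 63361/192
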